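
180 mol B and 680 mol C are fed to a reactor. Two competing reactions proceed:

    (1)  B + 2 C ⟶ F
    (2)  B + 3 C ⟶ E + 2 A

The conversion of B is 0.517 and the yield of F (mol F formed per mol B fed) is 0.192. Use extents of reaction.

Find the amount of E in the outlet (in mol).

58.5 mol

Yield of F: 1ξ₁ / 180 = 0.192 → ξ₁ = 34.56 mol.
Conversion of B: 1ξ₁ + 1ξ₂ = 0.517 × 180 = 93.06 → ξ₂ = 58.5 mol.
Outlet amounts (n = n₀ + Σ ν·ξ):
  B: 180 − 1(34.56) − 1(58.5) = 86.94
  C: 680 − 2(34.56) − 3(58.5) = 435.4
  F: 0 + 1(34.56) = 34.56
  E: 0 + 1(58.5) = 58.5
  A: 0 + 2(58.5) = 117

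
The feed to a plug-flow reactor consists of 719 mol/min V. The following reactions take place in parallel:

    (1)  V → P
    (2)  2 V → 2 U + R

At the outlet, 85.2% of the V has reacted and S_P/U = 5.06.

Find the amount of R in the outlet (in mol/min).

Conversion of V: V consumed = 0.852 × 719 = 612.6 mol/min = 1ξ₁ + 2ξ₂.
Selectivity: 1ξ₁ / (2ξ₂) = 5.06 → ξ₁ = 10.12 ξ₂.
Substitute: (1·10.12 + 2) ξ₂ = 612.6 → ξ₂ = 50.54 mol/min, ξ₁ = 511.5 mol/min.
Outlet amounts (n = n₀ + Σ ν·ξ):
  V: 719 − 1(511.5) − 2(50.54) = 106.4
  P: 0 + 1(511.5) = 511.5
  U: 0 + 2(50.54) = 101.1
  R: 0 + 1(50.54) = 50.54

50.5 mol/min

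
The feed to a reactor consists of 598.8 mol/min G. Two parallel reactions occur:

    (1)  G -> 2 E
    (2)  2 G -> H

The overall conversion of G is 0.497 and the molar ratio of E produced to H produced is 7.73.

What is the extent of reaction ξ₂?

ξ₂ = 50.7 mol/min

Conversion of G: G consumed = 0.497 × 598.8 = 297.6 mol/min = 1ξ₁ + 2ξ₂.
Selectivity: 2ξ₁ / (1ξ₂) = 7.73 → ξ₁ = 3.865 ξ₂.
Substitute: (1·3.865 + 2) ξ₂ = 297.6 → ξ₂ = 50.74 mol/min, ξ₁ = 196.1 mol/min.
Outlet amounts (n = n₀ + Σ ν·ξ):
  G: 598.8 − 1(196.1) − 2(50.74) = 301.2
  E: 0 + 2(196.1) = 392.2
  H: 0 + 1(50.74) = 50.74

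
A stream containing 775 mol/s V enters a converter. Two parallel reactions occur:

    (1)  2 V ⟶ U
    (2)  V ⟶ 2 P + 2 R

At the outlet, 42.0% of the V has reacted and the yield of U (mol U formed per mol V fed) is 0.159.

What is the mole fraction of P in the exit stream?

0.178

Yield of U: 1ξ₁ / 775 = 0.159 → ξ₁ = 123.2 mol/s.
Conversion of V: 2ξ₁ + 1ξ₂ = 0.42 × 775 = 325.5 → ξ₂ = 79.05 mol/s.
Outlet amounts (n = n₀ + Σ ν·ξ):
  V: 775 − 2(123.2) − 1(79.05) = 449.5
  U: 0 + 1(123.2) = 123.2
  P: 0 + 2(79.05) = 158.1
  R: 0 + 2(79.05) = 158.1
Total out = 888.9 mol/s; y_P = 158.1 / 888.9 = 0.1779.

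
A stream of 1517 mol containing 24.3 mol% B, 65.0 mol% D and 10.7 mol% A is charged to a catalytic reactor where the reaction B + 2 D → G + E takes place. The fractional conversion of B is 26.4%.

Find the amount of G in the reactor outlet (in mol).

97.3 mol

B reacted = 0.264 × 368.6 = 97.32 mol; ν_B = −1, so ξ = 97.32/1 = 97.32 mol.
Outlet amounts (n = n₀ + ν ξ):
  B: 368.6 − 1(97.32) = 271.3
  D: 986 − 2(97.32) = 791.4
  G: 0 + 1(97.32) = 97.32
  E: 0 + 1(97.32) = 97.32
  A: 162.3 (inert)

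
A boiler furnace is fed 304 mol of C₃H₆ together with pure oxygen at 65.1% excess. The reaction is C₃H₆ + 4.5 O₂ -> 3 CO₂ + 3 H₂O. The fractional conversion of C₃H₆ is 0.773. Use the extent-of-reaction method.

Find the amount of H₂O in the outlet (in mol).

705 mol

Stoichiometric O₂ = 4.5 × 304 = 1368 mol; O₂ fed = 1368 × 1.651 = 2259 mol.
Fuel reacted = 0.773 × 304 → ξ = 235 mol.
Outlet (n = n₀ + ν ξ):
  C₃H₆: 304 − 1(235) = 69.01
  O₂: 2259 − 4.5(235) = 1201
  CO₂: 0 + 3(235) = 705
  H₂O: 0 + 3(235) = 705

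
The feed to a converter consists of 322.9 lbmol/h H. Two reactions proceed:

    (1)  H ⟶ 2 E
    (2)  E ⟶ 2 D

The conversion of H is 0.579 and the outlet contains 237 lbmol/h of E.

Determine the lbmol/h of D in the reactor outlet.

Conversion of H: H consumed = 1ξ₁ = 0.579 × 322.9 → ξ₁ = 187 lbmol/h.
E balance: n_E = 0 + 2ξ₁ − 1ξ₂ = 237 → ξ₂ = (2·187 − 237)/1 = 136.9 lbmol/h.
Outlet amounts (n = n₀ + Σ ν·ξ):
  H: 322.9 − 1(187) = 135.9
  E: 0 + 2(187) − 1(136.9) = 237
  D: 0 + 2(136.9) = 273.8

274 lbmol/h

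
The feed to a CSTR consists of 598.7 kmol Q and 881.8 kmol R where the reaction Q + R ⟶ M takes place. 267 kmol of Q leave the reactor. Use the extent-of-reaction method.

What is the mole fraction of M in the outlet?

0.289

For Q: n = n₀ − 1ξ → 267 = 598.7 − 1ξ, giving ξ = 331.7 kmol.
Outlet amounts (n = n₀ + ν ξ):
  Q: 598.7 − 1(331.7) = 267
  R: 881.8 − 1(331.7) = 550.1
  M: 0 + 1(331.7) = 331.7
Total out = 1149 kmol; y_M = 331.7 / 1149 = 0.2887.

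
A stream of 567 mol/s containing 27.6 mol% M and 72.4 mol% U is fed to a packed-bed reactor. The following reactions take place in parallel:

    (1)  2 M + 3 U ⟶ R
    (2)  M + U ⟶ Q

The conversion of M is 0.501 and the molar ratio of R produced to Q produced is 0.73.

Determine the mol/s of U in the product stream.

Conversion of M: M consumed = 0.501 × 156.5 = 78.4 mol/s = 2ξ₁ + 1ξ₂.
Selectivity: 1ξ₁ / (1ξ₂) = 0.73 → ξ₁ = 0.73 ξ₂.
Substitute: (2·0.73 + 1) ξ₂ = 78.4 → ξ₂ = 31.87 mol/s, ξ₁ = 23.27 mol/s.
Outlet amounts (n = n₀ + Σ ν·ξ):
  M: 156.5 − 2(23.27) − 1(31.87) = 78.09
  U: 410.5 − 3(23.27) − 1(31.87) = 308.8
  R: 0 + 1(23.27) = 23.27
  Q: 0 + 1(31.87) = 31.87

309 mol/s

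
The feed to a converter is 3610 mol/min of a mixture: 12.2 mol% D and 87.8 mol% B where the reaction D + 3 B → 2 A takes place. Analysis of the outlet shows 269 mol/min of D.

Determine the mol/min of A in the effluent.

For D: n = n₀ − 1ξ → 269 = 440.4 − 1ξ, giving ξ = 171.4 mol/min.
Outlet amounts (n = n₀ + ν ξ):
  D: 440.4 − 1(171.4) = 269
  B: 3170 − 3(171.4) = 2655
  A: 0 + 2(171.4) = 342.8

343 mol/min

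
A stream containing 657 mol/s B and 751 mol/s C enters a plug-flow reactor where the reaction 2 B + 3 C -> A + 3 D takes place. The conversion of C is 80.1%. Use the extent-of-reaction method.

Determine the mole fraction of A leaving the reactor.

0.166

C reacted = 0.801 × 751 = 601.6 mol/s; ν_C = −3, so ξ = 601.6/3 = 200.5 mol/s.
Outlet amounts (n = n₀ + ν ξ):
  B: 657 − 2(200.5) = 256
  C: 751 − 3(200.5) = 149.4
  A: 0 + 1(200.5) = 200.5
  D: 0 + 3(200.5) = 601.6
Total out = 1207 mol/s; y_A = 200.5 / 1207 = 0.1661.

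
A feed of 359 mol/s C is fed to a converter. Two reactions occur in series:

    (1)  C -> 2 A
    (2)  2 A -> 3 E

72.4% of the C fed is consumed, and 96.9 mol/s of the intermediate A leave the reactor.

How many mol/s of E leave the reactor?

634 mol/s

Conversion of C: C consumed = 1ξ₁ = 0.724 × 359 → ξ₁ = 259.9 mol/s.
A balance: n_A = 0 + 2ξ₁ − 2ξ₂ = 96.9 → ξ₂ = (2·259.9 − 96.9)/2 = 211.5 mol/s.
Outlet amounts (n = n₀ + Σ ν·ξ):
  C: 359 − 1(259.9) = 99.08
  A: 0 + 2(259.9) − 2(211.5) = 96.9
  E: 0 + 3(211.5) = 634.4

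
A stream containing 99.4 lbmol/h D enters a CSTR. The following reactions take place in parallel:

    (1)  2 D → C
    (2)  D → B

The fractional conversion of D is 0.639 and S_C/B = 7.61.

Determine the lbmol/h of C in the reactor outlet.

29.8 lbmol/h

Conversion of D: D consumed = 0.639 × 99.4 = 63.52 lbmol/h = 2ξ₁ + 1ξ₂.
Selectivity: 1ξ₁ / (1ξ₂) = 7.61 → ξ₁ = 7.61 ξ₂.
Substitute: (2·7.61 + 1) ξ₂ = 63.52 → ξ₂ = 3.916 lbmol/h, ξ₁ = 29.8 lbmol/h.
Outlet amounts (n = n₀ + Σ ν·ξ):
  D: 99.4 − 2(29.8) − 1(3.916) = 35.88
  C: 0 + 1(29.8) = 29.8
  B: 0 + 1(3.916) = 3.916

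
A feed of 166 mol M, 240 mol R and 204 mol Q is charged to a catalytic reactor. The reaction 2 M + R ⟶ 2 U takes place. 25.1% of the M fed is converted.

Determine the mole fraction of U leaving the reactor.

0.0707

M reacted = 0.251 × 166 = 41.67 mol; ν_M = −2, so ξ = 41.67/2 = 20.83 mol.
Outlet amounts (n = n₀ + ν ξ):
  M: 166 − 2(20.83) = 124.3
  R: 240 − 1(20.83) = 219.2
  U: 0 + 2(20.83) = 41.67
  Q: 204 (inert)
Total out = 589.2 mol; y_U = 41.67 / 589.2 = 0.07072.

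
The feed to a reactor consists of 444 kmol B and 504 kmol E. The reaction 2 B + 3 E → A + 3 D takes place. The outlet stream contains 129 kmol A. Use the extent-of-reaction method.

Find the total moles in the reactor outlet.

819 kmol

For A: n = n₀ + 1ξ → 129 = 0 + 1ξ, giving ξ = 129 kmol.
Outlet amounts (n = n₀ + ν ξ):
  B: 444 − 2(129) = 186
  E: 504 − 3(129) = 117
  A: 0 + 1(129) = 129
  D: 0 + 3(129) = 387
Total out = 186 + 117 + 129 + 387 = 819 kmol.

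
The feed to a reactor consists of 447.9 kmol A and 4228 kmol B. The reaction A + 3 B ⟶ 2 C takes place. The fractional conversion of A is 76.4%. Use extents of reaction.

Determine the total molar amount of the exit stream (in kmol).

A reacted = 0.764 × 447.9 = 342.2 kmol; ν_A = −1, so ξ = 342.2/1 = 342.2 kmol.
Outlet amounts (n = n₀ + ν ξ):
  A: 447.9 − 1(342.2) = 105.7
  B: 4228 − 3(342.2) = 3201
  C: 0 + 2(342.2) = 684.4
Total out = 105.7 + 3201 + 684.4 = 3992 kmol.

3990 kmol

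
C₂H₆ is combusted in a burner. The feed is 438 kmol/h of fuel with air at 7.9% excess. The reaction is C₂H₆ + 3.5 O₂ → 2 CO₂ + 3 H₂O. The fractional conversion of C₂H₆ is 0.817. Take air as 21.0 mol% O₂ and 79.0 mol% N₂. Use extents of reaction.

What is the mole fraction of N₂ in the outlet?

Stoichiometric O₂ = 3.5 × 438 = 1533 kmol/h; O₂ fed = 1533 × 1.079 = 1654 kmol/h.
N₂ fed = 1654 × 79/21 = 6223 kmol/h.
Fuel reacted = 0.817 × 438 → ξ = 357.8 kmol/h.
Outlet (n = n₀ + ν ξ):
  C₂H₆: 438 − 1(357.8) = 80.15
  O₂: 1654 − 3.5(357.8) = 401.6
  N₂: 6223 (inert)
  CO₂: 0 + 2(357.8) = 715.7
  H₂O: 0 + 3(357.8) = 1074
Total out = 8494 kmol/h; y_N₂ = 6223 / 8494 = 0.7326.

0.733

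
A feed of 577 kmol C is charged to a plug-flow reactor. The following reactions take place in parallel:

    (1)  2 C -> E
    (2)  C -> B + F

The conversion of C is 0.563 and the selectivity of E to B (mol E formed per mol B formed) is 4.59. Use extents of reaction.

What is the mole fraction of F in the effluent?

Conversion of C: C consumed = 0.563 × 577 = 324.9 kmol = 2ξ₁ + 1ξ₂.
Selectivity: 1ξ₁ / (1ξ₂) = 4.59 → ξ₁ = 4.59 ξ₂.
Substitute: (2·4.59 + 1) ξ₂ = 324.9 → ξ₂ = 31.91 kmol, ξ₁ = 146.5 kmol.
Outlet amounts (n = n₀ + Σ ν·ξ):
  C: 577 − 2(146.5) − 1(31.91) = 252.1
  E: 0 + 1(146.5) = 146.5
  B: 0 + 1(31.91) = 31.91
  F: 0 + 1(31.91) = 31.91
Total out = 462.4 kmol; y_F = 31.91 / 462.4 = 0.069.

0.069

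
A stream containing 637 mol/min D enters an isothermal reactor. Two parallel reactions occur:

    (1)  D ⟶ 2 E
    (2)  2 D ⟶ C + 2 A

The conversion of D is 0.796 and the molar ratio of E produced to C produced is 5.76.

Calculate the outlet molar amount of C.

104 mol/min

Conversion of D: D consumed = 0.796 × 637 = 507.1 mol/min = 1ξ₁ + 2ξ₂.
Selectivity: 2ξ₁ / (1ξ₂) = 5.76 → ξ₁ = 2.88 ξ₂.
Substitute: (1·2.88 + 2) ξ₂ = 507.1 → ξ₂ = 103.9 mol/min, ξ₁ = 299.2 mol/min.
Outlet amounts (n = n₀ + Σ ν·ξ):
  D: 637 − 1(299.2) − 2(103.9) = 129.9
  E: 0 + 2(299.2) = 598.5
  C: 0 + 1(103.9) = 103.9
  A: 0 + 2(103.9) = 207.8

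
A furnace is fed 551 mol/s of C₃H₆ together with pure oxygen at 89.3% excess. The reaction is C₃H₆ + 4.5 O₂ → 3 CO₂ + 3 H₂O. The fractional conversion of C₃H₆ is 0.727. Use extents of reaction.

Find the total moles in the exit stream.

Stoichiometric O₂ = 4.5 × 551 = 2480 mol/s; O₂ fed = 2480 × 1.893 = 4694 mol/s.
Fuel reacted = 0.727 × 551 → ξ = 400.6 mol/s.
Outlet (n = n₀ + ν ξ):
  C₃H₆: 551 − 1(400.6) = 150.4
  O₂: 4694 − 4.5(400.6) = 2891
  CO₂: 0 + 3(400.6) = 1202
  H₂O: 0 + 3(400.6) = 1202
Total out = 150.4 + 2891 + 1202 + 1202 = 5445 mol/s.

5440 mol/s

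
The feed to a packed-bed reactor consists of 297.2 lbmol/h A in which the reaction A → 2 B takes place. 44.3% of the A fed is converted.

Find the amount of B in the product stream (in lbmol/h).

263 lbmol/h

A reacted = 0.443 × 297.2 = 131.7 lbmol/h; ν_A = −1, so ξ = 131.7/1 = 131.7 lbmol/h.
Outlet amounts (n = n₀ + ν ξ):
  A: 297.2 − 1(131.7) = 165.5
  B: 0 + 2(131.7) = 263.3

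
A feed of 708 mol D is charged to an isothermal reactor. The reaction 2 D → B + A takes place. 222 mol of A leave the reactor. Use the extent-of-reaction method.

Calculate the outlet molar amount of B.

222 mol

For A: n = n₀ + 1ξ → 222 = 0 + 1ξ, giving ξ = 222 mol.
Outlet amounts (n = n₀ + ν ξ):
  D: 708 − 2(222) = 264
  B: 0 + 1(222) = 222
  A: 0 + 1(222) = 222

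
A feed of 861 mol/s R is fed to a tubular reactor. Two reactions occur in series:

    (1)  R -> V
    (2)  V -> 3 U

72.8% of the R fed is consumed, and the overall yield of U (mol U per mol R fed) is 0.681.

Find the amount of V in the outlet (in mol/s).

Conversion of R: R consumed = 1ξ₁ = 0.728 × 861 → ξ₁ = 626.8 mol/s.
Yield of U: 3ξ₂ / 861 = 0.681 → ξ₂ = 195.4 mol/s.
Outlet amounts (n = n₀ + Σ ν·ξ):
  R: 861 − 1(626.8) = 234.2
  V: 0 + 1(626.8) − 1(195.4) = 431.4
  U: 0 + 3(195.4) = 586.3

431 mol/s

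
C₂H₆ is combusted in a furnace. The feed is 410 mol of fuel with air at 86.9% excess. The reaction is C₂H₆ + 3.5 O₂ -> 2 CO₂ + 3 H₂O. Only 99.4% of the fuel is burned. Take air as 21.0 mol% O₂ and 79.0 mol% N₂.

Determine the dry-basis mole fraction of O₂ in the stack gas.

Stoichiometric O₂ = 3.5 × 410 = 1435 mol; O₂ fed = 1435 × 1.869 = 2682 mol.
N₂ fed = 2682 × 79/21 = 10090 mol.
Fuel reacted = 0.994 × 410 → ξ = 407.5 mol.
Outlet (n = n₀ + ν ξ):
  C₂H₆: 410 − 1(407.5) = 2.46
  O₂: 2682 − 3.5(407.5) = 1256
  N₂: 10090 (inert)
  CO₂: 0 + 2(407.5) = 815.1
  H₂O: 0 + 3(407.5) = 1223
Dry total = 12160 mol; y_O₂ (dry) = 1256 / 12160 = 0.1032.

0.103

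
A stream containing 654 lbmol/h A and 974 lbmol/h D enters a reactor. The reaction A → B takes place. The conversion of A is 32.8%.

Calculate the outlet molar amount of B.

A reacted = 0.328 × 654 = 214.5 lbmol/h; ν_A = −1, so ξ = 214.5/1 = 214.5 lbmol/h.
Outlet amounts (n = n₀ + ν ξ):
  A: 654 − 1(214.5) = 439.5
  B: 0 + 1(214.5) = 214.5
  D: 974 (inert)

215 lbmol/h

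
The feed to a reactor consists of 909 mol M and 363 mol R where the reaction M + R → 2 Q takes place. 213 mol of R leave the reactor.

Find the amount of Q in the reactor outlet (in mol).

300 mol

For R: n = n₀ − 1ξ → 213 = 363 − 1ξ, giving ξ = 150 mol.
Outlet amounts (n = n₀ + ν ξ):
  M: 909 − 1(150) = 759
  R: 363 − 1(150) = 213
  Q: 0 + 2(150) = 300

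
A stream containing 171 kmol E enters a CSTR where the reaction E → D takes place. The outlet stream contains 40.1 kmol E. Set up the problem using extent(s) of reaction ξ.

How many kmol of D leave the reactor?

For E: n = n₀ − 1ξ → 40.1 = 171 − 1ξ, giving ξ = 130.9 kmol.
Outlet amounts (n = n₀ + ν ξ):
  E: 171 − 1(130.9) = 40.1
  D: 0 + 1(130.9) = 130.9

131 kmol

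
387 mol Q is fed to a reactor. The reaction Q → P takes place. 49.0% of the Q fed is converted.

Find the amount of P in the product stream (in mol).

190 mol

Q reacted = 0.49 × 387 = 189.6 mol; ν_Q = −1, so ξ = 189.6/1 = 189.6 mol.
Outlet amounts (n = n₀ + ν ξ):
  Q: 387 − 1(189.6) = 197.4
  P: 0 + 1(189.6) = 189.6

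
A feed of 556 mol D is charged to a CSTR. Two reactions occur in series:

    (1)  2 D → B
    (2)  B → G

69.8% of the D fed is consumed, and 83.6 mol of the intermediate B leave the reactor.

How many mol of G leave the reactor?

110 mol

Conversion of D: D consumed = 2ξ₁ = 0.698 × 556 → ξ₁ = 194 mol.
B balance: n_B = 0 + 1ξ₁ − 1ξ₂ = 83.6 → ξ₂ = (1·194 − 83.6)/1 = 110.4 mol.
Outlet amounts (n = n₀ + Σ ν·ξ):
  D: 556 − 2(194) = 167.9
  B: 0 + 1(194) − 1(110.4) = 83.6
  G: 0 + 1(110.4) = 110.4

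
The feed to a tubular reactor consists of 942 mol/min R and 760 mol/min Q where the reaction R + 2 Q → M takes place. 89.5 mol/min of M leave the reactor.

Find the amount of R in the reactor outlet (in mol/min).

For M: n = n₀ + 1ξ → 89.5 = 0 + 1ξ, giving ξ = 89.5 mol/min.
Outlet amounts (n = n₀ + ν ξ):
  R: 942 − 1(89.5) = 852.5
  Q: 760 − 2(89.5) = 581
  M: 0 + 1(89.5) = 89.5

852 mol/min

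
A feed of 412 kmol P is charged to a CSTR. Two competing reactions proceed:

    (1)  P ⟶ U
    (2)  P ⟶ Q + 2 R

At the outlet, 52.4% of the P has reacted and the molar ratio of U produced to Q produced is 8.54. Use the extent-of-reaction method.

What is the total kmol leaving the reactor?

457 kmol

Conversion of P: P consumed = 0.524 × 412 = 215.9 kmol = 1ξ₁ + 1ξ₂.
Selectivity: 1ξ₁ / (1ξ₂) = 8.54 → ξ₁ = 8.54 ξ₂.
Substitute: (1·8.54 + 1) ξ₂ = 215.9 → ξ₂ = 22.63 kmol, ξ₁ = 193.3 kmol.
Outlet amounts (n = n₀ + Σ ν·ξ):
  P: 412 − 1(193.3) − 1(22.63) = 196.1
  U: 0 + 1(193.3) = 193.3
  Q: 0 + 1(22.63) = 22.63
  R: 0 + 2(22.63) = 45.26
Total out = 196.1 + 193.3 + 22.63 + 45.26 = 457.3 kmol.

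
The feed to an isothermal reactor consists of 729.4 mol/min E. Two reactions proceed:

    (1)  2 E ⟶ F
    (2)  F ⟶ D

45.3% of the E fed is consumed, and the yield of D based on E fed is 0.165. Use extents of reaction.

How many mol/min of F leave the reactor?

Conversion of E: E consumed = 2ξ₁ = 0.453 × 729.4 → ξ₁ = 165.2 mol/min.
Yield of D: 1ξ₂ / 729.4 = 0.165 → ξ₂ = 120.4 mol/min.
Outlet amounts (n = n₀ + Σ ν·ξ):
  E: 729.4 − 2(165.2) = 399
  F: 0 + 1(165.2) − 1(120.4) = 44.86
  D: 0 + 1(120.4) = 120.4

44.9 mol/min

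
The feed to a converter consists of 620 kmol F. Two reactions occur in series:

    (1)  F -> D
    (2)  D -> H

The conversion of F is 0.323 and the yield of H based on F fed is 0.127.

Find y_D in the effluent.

Conversion of F: F consumed = 1ξ₁ = 0.323 × 620 → ξ₁ = 200.3 kmol.
Yield of H: 1ξ₂ / 620 = 0.127 → ξ₂ = 78.74 kmol.
Outlet amounts (n = n₀ + Σ ν·ξ):
  F: 620 − 1(200.3) = 419.7
  D: 0 + 1(200.3) − 1(78.74) = 121.5
  H: 0 + 1(78.74) = 78.74
Total out = 620 kmol; y_D = 121.5 / 620 = 0.196.

0.196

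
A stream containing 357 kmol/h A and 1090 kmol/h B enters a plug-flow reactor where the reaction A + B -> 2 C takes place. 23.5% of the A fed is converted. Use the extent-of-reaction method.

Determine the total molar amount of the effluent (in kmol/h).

A reacted = 0.235 × 357 = 83.89 kmol/h; ν_A = −1, so ξ = 83.89/1 = 83.89 kmol/h.
Outlet amounts (n = n₀ + ν ξ):
  A: 357 − 1(83.89) = 273.1
  B: 1090 − 1(83.89) = 1006
  C: 0 + 2(83.89) = 167.8
Total out = 273.1 + 1006 + 167.8 = 1447 kmol/h.

1450 kmol/h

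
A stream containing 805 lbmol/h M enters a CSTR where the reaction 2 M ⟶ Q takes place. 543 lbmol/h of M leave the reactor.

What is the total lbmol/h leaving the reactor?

674 lbmol/h

For M: n = n₀ − 2ξ → 543 = 805 − 2ξ, giving ξ = 131 lbmol/h.
Outlet amounts (n = n₀ + ν ξ):
  M: 805 − 2(131) = 543
  Q: 0 + 1(131) = 131
Total out = 543 + 131 = 674 lbmol/h.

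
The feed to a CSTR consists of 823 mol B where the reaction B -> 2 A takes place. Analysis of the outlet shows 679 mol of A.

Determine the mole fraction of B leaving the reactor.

0.416

For A: n = n₀ + 2ξ → 679 = 0 + 2ξ, giving ξ = 339.5 mol.
Outlet amounts (n = n₀ + ν ξ):
  B: 823 − 1(339.5) = 483.5
  A: 0 + 2(339.5) = 679
Total out = 1162 mol; y_B = 483.5 / 1162 = 0.4159.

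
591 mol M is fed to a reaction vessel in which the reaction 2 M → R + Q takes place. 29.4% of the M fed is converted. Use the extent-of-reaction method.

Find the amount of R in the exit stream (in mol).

M reacted = 0.294 × 591 = 173.8 mol; ν_M = −2, so ξ = 173.8/2 = 86.88 mol.
Outlet amounts (n = n₀ + ν ξ):
  M: 591 − 2(86.88) = 417.2
  R: 0 + 1(86.88) = 86.88
  Q: 0 + 1(86.88) = 86.88

86.9 mol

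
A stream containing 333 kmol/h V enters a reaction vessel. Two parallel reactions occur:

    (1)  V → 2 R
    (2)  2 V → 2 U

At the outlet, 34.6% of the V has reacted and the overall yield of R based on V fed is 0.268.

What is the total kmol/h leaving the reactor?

Yield of R: 2ξ₁ / 333 = 0.268 → ξ₁ = 44.62 kmol/h.
Conversion of V: 1ξ₁ + 2ξ₂ = 0.346 × 333 = 115.2 → ξ₂ = 35.3 kmol/h.
Outlet amounts (n = n₀ + Σ ν·ξ):
  V: 333 − 1(44.62) − 2(35.3) = 217.8
  R: 0 + 2(44.62) = 89.24
  U: 0 + 2(35.3) = 70.6
Total out = 217.8 + 89.24 + 70.6 = 377.6 kmol/h.

378 kmol/h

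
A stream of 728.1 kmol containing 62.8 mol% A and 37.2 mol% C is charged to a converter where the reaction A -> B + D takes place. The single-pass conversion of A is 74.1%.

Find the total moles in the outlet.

A reacted = 0.741 × 457.2 = 338.8 kmol; ν_A = −1, so ξ = 338.8/1 = 338.8 kmol.
Outlet amounts (n = n₀ + ν ξ):
  A: 457.2 − 1(338.8) = 118.4
  B: 0 + 1(338.8) = 338.8
  D: 0 + 1(338.8) = 338.8
  C: 270.9 (inert)
Total out = 118.4 + 338.8 + 338.8 + 270.9 = 1067 kmol.

1070 kmol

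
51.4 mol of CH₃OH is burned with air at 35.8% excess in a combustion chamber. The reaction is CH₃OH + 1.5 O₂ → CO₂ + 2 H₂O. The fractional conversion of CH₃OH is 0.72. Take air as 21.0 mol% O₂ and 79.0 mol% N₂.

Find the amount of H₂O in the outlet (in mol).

Stoichiometric O₂ = 1.5 × 51.4 = 77.1 mol; O₂ fed = 77.1 × 1.358 = 104.7 mol.
N₂ fed = 104.7 × 79/21 = 393.9 mol.
Fuel reacted = 0.72 × 51.4 → ξ = 37.01 mol.
Outlet (n = n₀ + ν ξ):
  CH₃OH: 51.4 − 1(37.01) = 14.39
  O₂: 104.7 − 1.5(37.01) = 49.19
  N₂: 393.9 (inert)
  CO₂: 0 + 1(37.01) = 37.01
  H₂O: 0 + 2(37.01) = 74.02

74 mol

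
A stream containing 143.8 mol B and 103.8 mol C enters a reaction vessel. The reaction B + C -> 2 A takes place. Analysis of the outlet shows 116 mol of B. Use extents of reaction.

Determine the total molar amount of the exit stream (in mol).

For B: n = n₀ − 1ξ → 116 = 143.8 − 1ξ, giving ξ = 27.8 mol.
Outlet amounts (n = n₀ + ν ξ):
  B: 143.8 − 1(27.8) = 116
  C: 103.8 − 1(27.8) = 76
  A: 0 + 2(27.8) = 55.6
Total out = 116 + 76 + 55.6 = 247.6 mol.

248 mol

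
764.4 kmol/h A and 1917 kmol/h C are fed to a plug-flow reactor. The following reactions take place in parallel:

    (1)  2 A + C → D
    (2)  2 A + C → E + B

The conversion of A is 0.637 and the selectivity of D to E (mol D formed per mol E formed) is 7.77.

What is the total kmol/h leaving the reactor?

2220 kmol/h

Conversion of A: A consumed = 0.637 × 764.4 = 486.9 kmol/h = 2ξ₁ + 2ξ₂.
Selectivity: 1ξ₁ / (1ξ₂) = 7.77 → ξ₁ = 7.77 ξ₂.
Substitute: (2·7.77 + 2) ξ₂ = 486.9 → ξ₂ = 27.76 kmol/h, ξ₁ = 215.7 kmol/h.
Outlet amounts (n = n₀ + Σ ν·ξ):
  A: 764.4 − 2(215.7) − 2(27.76) = 277.5
  C: 1917 − 1(215.7) − 1(27.76) = 1674
  D: 0 + 1(215.7) = 215.7
  E: 0 + 1(27.76) = 27.76
  B: 0 + 1(27.76) = 27.76
Total out = 277.5 + 1674 + 215.7 + 27.76 + 27.76 = 2222 kmol/h.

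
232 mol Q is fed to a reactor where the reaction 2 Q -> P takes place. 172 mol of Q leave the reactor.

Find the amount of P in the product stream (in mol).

For Q: n = n₀ − 2ξ → 172 = 232 − 2ξ, giving ξ = 30 mol.
Outlet amounts (n = n₀ + ν ξ):
  Q: 232 − 2(30) = 172
  P: 0 + 1(30) = 30

30 mol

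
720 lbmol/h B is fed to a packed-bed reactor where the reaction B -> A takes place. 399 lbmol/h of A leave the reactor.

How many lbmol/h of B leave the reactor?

321 lbmol/h

For A: n = n₀ + 1ξ → 399 = 0 + 1ξ, giving ξ = 399 lbmol/h.
Outlet amounts (n = n₀ + ν ξ):
  B: 720 − 1(399) = 321
  A: 0 + 1(399) = 399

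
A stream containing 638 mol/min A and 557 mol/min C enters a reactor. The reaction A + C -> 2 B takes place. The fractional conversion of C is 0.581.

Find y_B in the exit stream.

C reacted = 0.581 × 557 = 323.6 mol/min; ν_C = −1, so ξ = 323.6/1 = 323.6 mol/min.
Outlet amounts (n = n₀ + ν ξ):
  A: 638 − 1(323.6) = 314.4
  C: 557 − 1(323.6) = 233.4
  B: 0 + 2(323.6) = 647.2
Total out = 1195 mol/min; y_B = 647.2 / 1195 = 0.5416.

0.542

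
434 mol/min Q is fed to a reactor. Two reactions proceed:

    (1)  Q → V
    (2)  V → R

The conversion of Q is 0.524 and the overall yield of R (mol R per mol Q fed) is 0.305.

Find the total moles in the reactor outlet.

434 mol/min

Conversion of Q: Q consumed = 1ξ₁ = 0.524 × 434 → ξ₁ = 227.4 mol/min.
Yield of R: 1ξ₂ / 434 = 0.305 → ξ₂ = 132.4 mol/min.
Outlet amounts (n = n₀ + Σ ν·ξ):
  Q: 434 − 1(227.4) = 206.6
  V: 0 + 1(227.4) − 1(132.4) = 95.05
  R: 0 + 1(132.4) = 132.4
Total out = 206.6 + 95.05 + 132.4 = 434 mol/min.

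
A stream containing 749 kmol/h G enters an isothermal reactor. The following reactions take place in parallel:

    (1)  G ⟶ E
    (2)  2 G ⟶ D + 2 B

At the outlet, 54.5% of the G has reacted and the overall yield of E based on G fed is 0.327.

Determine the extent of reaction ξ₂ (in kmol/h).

ξ₂ = 81.6 kmol/h

Yield of E: 1ξ₁ / 749 = 0.327 → ξ₁ = 244.9 kmol/h.
Conversion of G: 1ξ₁ + 2ξ₂ = 0.545 × 749 = 408.2 → ξ₂ = 81.64 kmol/h.
Outlet amounts (n = n₀ + Σ ν·ξ):
  G: 749 − 1(244.9) − 2(81.64) = 340.8
  E: 0 + 1(244.9) = 244.9
  D: 0 + 1(81.64) = 81.64
  B: 0 + 2(81.64) = 163.3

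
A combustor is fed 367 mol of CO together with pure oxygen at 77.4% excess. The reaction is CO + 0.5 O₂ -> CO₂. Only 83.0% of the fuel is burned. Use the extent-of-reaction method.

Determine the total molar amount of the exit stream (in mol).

540 mol

Stoichiometric O₂ = 0.5 × 367 = 183.5 mol; O₂ fed = 183.5 × 1.774 = 325.5 mol.
Fuel reacted = 0.83 × 367 → ξ = 304.6 mol.
Outlet (n = n₀ + ν ξ):
  CO: 367 − 1(304.6) = 62.39
  O₂: 325.5 − 0.5(304.6) = 173.2
  CO₂: 0 + 1(304.6) = 304.6
Total out = 62.39 + 173.2 + 304.6 = 540.2 mol.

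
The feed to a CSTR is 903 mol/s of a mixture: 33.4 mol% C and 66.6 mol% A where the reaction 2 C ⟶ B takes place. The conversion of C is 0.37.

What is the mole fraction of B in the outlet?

C reacted = 0.37 × 301.6 = 111.6 mol/s; ν_C = −2, so ξ = 111.6/2 = 55.8 mol/s.
Outlet amounts (n = n₀ + ν ξ):
  C: 301.6 − 2(55.8) = 190
  B: 0 + 1(55.8) = 55.8
  A: 601.4 (inert)
Total out = 847.2 mol/s; y_B = 55.8 / 847.2 = 0.06586.

0.0659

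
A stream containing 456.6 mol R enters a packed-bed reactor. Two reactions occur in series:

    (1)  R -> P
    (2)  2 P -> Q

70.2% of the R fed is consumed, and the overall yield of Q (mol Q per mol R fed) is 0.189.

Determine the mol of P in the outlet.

148 mol

Conversion of R: R consumed = 1ξ₁ = 0.702 × 456.6 → ξ₁ = 320.5 mol.
Yield of Q: 1ξ₂ / 456.6 = 0.189 → ξ₂ = 86.3 mol.
Outlet amounts (n = n₀ + Σ ν·ξ):
  R: 456.6 − 1(320.5) = 136.1
  P: 0 + 1(320.5) − 2(86.3) = 147.9
  Q: 0 + 1(86.3) = 86.3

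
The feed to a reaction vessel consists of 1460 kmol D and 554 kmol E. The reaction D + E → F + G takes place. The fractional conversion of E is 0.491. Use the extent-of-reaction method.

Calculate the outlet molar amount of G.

272 kmol

E reacted = 0.491 × 554 = 272 kmol; ν_E = −1, so ξ = 272/1 = 272 kmol.
Outlet amounts (n = n₀ + ν ξ):
  D: 1460 − 1(272) = 1188
  E: 554 − 1(272) = 282
  F: 0 + 1(272) = 272
  G: 0 + 1(272) = 272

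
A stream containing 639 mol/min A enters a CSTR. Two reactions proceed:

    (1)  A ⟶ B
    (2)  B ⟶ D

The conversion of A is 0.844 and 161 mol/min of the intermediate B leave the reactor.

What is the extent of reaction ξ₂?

ξ₂ = 378 mol/min

Conversion of A: A consumed = 1ξ₁ = 0.844 × 639 → ξ₁ = 539.3 mol/min.
B balance: n_B = 0 + 1ξ₁ − 1ξ₂ = 161 → ξ₂ = (1·539.3 − 161)/1 = 378.3 mol/min.
Outlet amounts (n = n₀ + Σ ν·ξ):
  A: 639 − 1(539.3) = 99.68
  B: 0 + 1(539.3) − 1(378.3) = 161
  D: 0 + 1(378.3) = 378.3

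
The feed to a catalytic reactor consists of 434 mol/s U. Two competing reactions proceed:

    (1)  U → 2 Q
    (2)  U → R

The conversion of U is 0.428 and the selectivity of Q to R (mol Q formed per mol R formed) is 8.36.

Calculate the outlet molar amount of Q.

300 mol/s

Conversion of U: U consumed = 0.428 × 434 = 185.8 mol/s = 1ξ₁ + 1ξ₂.
Selectivity: 2ξ₁ / (1ξ₂) = 8.36 → ξ₁ = 4.18 ξ₂.
Substitute: (1·4.18 + 1) ξ₂ = 185.8 → ξ₂ = 35.86 mol/s, ξ₁ = 149.9 mol/s.
Outlet amounts (n = n₀ + Σ ν·ξ):
  U: 434 − 1(149.9) − 1(35.86) = 248.2
  Q: 0 + 2(149.9) = 299.8
  R: 0 + 1(35.86) = 35.86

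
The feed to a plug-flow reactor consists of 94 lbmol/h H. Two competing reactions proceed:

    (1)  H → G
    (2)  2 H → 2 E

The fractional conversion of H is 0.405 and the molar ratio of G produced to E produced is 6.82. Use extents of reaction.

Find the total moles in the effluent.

94 lbmol/h

Conversion of H: H consumed = 0.405 × 94 = 38.07 lbmol/h = 1ξ₁ + 2ξ₂.
Selectivity: 1ξ₁ / (2ξ₂) = 6.82 → ξ₁ = 13.64 ξ₂.
Substitute: (1·13.64 + 2) ξ₂ = 38.07 → ξ₂ = 2.434 lbmol/h, ξ₁ = 33.2 lbmol/h.
Outlet amounts (n = n₀ + Σ ν·ξ):
  H: 94 − 1(33.2) − 2(2.434) = 55.93
  G: 0 + 1(33.2) = 33.2
  E: 0 + 2(2.434) = 4.868
Total out = 55.93 + 33.2 + 4.868 = 94 lbmol/h.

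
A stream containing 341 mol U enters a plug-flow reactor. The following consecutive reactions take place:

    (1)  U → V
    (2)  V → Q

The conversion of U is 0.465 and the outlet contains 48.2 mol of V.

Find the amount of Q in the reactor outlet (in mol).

Conversion of U: U consumed = 1ξ₁ = 0.465 × 341 → ξ₁ = 158.6 mol.
V balance: n_V = 0 + 1ξ₁ − 1ξ₂ = 48.2 → ξ₂ = (1·158.6 − 48.2)/1 = 110.4 mol.
Outlet amounts (n = n₀ + Σ ν·ξ):
  U: 341 − 1(158.6) = 182.4
  V: 0 + 1(158.6) − 1(110.4) = 48.2
  Q: 0 + 1(110.4) = 110.4

110 mol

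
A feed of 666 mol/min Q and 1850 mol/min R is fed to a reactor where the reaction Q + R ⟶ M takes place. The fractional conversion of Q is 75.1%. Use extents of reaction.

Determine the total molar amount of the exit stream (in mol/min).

Q reacted = 0.751 × 666 = 500.2 mol/min; ν_Q = −1, so ξ = 500.2/1 = 500.2 mol/min.
Outlet amounts (n = n₀ + ν ξ):
  Q: 666 − 1(500.2) = 165.8
  R: 1850 − 1(500.2) = 1350
  M: 0 + 1(500.2) = 500.2
Total out = 165.8 + 1350 + 500.2 = 2016 mol/min.

2020 mol/min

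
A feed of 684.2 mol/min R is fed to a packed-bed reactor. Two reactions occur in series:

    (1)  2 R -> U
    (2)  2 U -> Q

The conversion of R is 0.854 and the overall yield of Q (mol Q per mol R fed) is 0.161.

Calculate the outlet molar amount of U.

Conversion of R: R consumed = 2ξ₁ = 0.854 × 684.2 → ξ₁ = 292.2 mol/min.
Yield of Q: 1ξ₂ / 684.2 = 0.161 → ξ₂ = 110.2 mol/min.
Outlet amounts (n = n₀ + Σ ν·ξ):
  R: 684.2 − 2(292.2) = 99.89
  U: 0 + 1(292.2) − 2(110.2) = 71.84
  Q: 0 + 1(110.2) = 110.2

71.8 mol/min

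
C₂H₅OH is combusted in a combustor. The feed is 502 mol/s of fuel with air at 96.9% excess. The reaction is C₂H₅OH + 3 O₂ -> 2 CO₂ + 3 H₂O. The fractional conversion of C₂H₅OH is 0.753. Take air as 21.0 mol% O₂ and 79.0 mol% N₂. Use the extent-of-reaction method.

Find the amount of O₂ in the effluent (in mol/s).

Stoichiometric O₂ = 3 × 502 = 1506 mol/s; O₂ fed = 1506 × 1.969 = 2965 mol/s.
N₂ fed = 2965 × 79/21 = 11160 mol/s.
Fuel reacted = 0.753 × 502 → ξ = 378 mol/s.
Outlet (n = n₀ + ν ξ):
  C₂H₅OH: 502 − 1(378) = 124
  O₂: 2965 − 3(378) = 1831
  N₂: 11160 (inert)
  CO₂: 0 + 2(378) = 756
  H₂O: 0 + 3(378) = 1134

1830 mol/s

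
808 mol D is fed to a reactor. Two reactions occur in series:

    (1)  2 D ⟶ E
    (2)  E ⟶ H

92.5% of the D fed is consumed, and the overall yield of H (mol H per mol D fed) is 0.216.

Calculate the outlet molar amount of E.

199 mol

Conversion of D: D consumed = 2ξ₁ = 0.925 × 808 → ξ₁ = 373.7 mol.
Yield of H: 1ξ₂ / 808 = 0.216 → ξ₂ = 174.5 mol.
Outlet amounts (n = n₀ + Σ ν·ξ):
  D: 808 − 2(373.7) = 60.6
  E: 0 + 1(373.7) − 1(174.5) = 199.2
  H: 0 + 1(174.5) = 174.5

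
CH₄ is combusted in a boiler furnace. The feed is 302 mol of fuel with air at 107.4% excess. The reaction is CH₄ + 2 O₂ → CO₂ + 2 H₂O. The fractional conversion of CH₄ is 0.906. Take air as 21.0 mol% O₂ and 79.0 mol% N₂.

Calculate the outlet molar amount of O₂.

Stoichiometric O₂ = 2 × 302 = 604 mol; O₂ fed = 604 × 2.074 = 1253 mol.
N₂ fed = 1253 × 79/21 = 4713 mol.
Fuel reacted = 0.906 × 302 → ξ = 273.6 mol.
Outlet (n = n₀ + ν ξ):
  CH₄: 302 − 1(273.6) = 28.39
  O₂: 1253 − 2(273.6) = 705.5
  N₂: 4713 (inert)
  CO₂: 0 + 1(273.6) = 273.6
  H₂O: 0 + 2(273.6) = 547.2

705 mol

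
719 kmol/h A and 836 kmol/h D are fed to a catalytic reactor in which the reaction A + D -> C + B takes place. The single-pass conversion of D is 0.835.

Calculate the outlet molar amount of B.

698 kmol/h

D reacted = 0.835 × 836 = 698.1 kmol/h; ν_D = −1, so ξ = 698.1/1 = 698.1 kmol/h.
Outlet amounts (n = n₀ + ν ξ):
  A: 719 − 1(698.1) = 20.94
  D: 836 − 1(698.1) = 137.9
  C: 0 + 1(698.1) = 698.1
  B: 0 + 1(698.1) = 698.1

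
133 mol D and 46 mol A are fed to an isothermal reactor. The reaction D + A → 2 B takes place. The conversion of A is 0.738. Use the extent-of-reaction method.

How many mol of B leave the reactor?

67.9 mol

A reacted = 0.738 × 46 = 33.95 mol; ν_A = −1, so ξ = 33.95/1 = 33.95 mol.
Outlet amounts (n = n₀ + ν ξ):
  D: 133 − 1(33.95) = 99.05
  A: 46 − 1(33.95) = 12.05
  B: 0 + 2(33.95) = 67.9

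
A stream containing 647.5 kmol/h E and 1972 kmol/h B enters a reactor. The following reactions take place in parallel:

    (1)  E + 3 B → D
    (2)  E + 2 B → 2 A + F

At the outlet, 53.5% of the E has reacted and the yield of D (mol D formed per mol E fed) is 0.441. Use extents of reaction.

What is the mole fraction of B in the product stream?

0.564

Yield of D: 1ξ₁ / 647.5 = 0.441 → ξ₁ = 285.5 kmol/h.
Conversion of E: 1ξ₁ + 1ξ₂ = 0.535 × 647.5 = 346.4 → ξ₂ = 60.87 kmol/h.
Outlet amounts (n = n₀ + Σ ν·ξ):
  E: 647.5 − 1(285.5) − 1(60.87) = 301.1
  B: 1972 − 3(285.5) − 2(60.87) = 993.6
  D: 0 + 1(285.5) = 285.5
  A: 0 + 2(60.87) = 121.7
  F: 0 + 1(60.87) = 60.87
Total out = 1763 kmol/h; y_B = 993.6 / 1763 = 0.5636.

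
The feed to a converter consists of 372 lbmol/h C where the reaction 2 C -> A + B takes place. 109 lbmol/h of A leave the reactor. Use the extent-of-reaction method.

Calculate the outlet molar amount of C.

For A: n = n₀ + 1ξ → 109 = 0 + 1ξ, giving ξ = 109 lbmol/h.
Outlet amounts (n = n₀ + ν ξ):
  C: 372 − 2(109) = 154
  A: 0 + 1(109) = 109
  B: 0 + 1(109) = 109

154 lbmol/h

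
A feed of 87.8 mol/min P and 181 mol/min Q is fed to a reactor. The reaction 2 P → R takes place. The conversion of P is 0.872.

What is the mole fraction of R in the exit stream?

P reacted = 0.872 × 87.8 = 76.56 mol/min; ν_P = −2, so ξ = 76.56/2 = 38.28 mol/min.
Outlet amounts (n = n₀ + ν ξ):
  P: 87.8 − 2(38.28) = 11.24
  R: 0 + 1(38.28) = 38.28
  Q: 181 (inert)
Total out = 230.5 mol/min; y_R = 38.28 / 230.5 = 0.1661.

0.166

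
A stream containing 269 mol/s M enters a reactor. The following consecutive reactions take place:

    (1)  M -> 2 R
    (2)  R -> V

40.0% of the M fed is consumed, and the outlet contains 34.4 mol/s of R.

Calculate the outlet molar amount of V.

181 mol/s

Conversion of M: M consumed = 1ξ₁ = 0.4 × 269 → ξ₁ = 107.6 mol/s.
R balance: n_R = 0 + 2ξ₁ − 1ξ₂ = 34.4 → ξ₂ = (2·107.6 − 34.4)/1 = 180.8 mol/s.
Outlet amounts (n = n₀ + Σ ν·ξ):
  M: 269 − 1(107.6) = 161.4
  R: 0 + 2(107.6) − 1(180.8) = 34.4
  V: 0 + 1(180.8) = 180.8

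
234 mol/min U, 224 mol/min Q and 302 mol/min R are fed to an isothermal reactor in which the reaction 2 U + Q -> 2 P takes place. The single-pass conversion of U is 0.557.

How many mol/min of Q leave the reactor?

U reacted = 0.557 × 234 = 130.3 mol/min; ν_U = −2, so ξ = 130.3/2 = 65.17 mol/min.
Outlet amounts (n = n₀ + ν ξ):
  U: 234 − 2(65.17) = 103.7
  Q: 224 − 1(65.17) = 158.8
  P: 0 + 2(65.17) = 130.3
  R: 302 (inert)

159 mol/min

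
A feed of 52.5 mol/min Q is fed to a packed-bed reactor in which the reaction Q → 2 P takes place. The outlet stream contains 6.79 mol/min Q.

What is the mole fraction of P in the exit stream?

0.931

For Q: n = n₀ − 1ξ → 6.79 = 52.5 − 1ξ, giving ξ = 45.71 mol/min.
Outlet amounts (n = n₀ + ν ξ):
  Q: 52.5 − 1(45.71) = 6.79
  P: 0 + 2(45.71) = 91.42
Total out = 98.21 mol/min; y_P = 91.42 / 98.21 = 0.9309.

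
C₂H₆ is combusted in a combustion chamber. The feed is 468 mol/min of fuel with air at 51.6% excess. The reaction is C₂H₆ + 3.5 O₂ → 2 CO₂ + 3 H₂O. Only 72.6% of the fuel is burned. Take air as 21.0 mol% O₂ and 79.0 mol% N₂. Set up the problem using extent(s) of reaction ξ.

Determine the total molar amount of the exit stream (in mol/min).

12500 mol/min

Stoichiometric O₂ = 3.5 × 468 = 1638 mol/min; O₂ fed = 1638 × 1.516 = 2483 mol/min.
N₂ fed = 2483 × 79/21 = 9342 mol/min.
Fuel reacted = 0.726 × 468 → ξ = 339.8 mol/min.
Outlet (n = n₀ + ν ξ):
  C₂H₆: 468 − 1(339.8) = 128.2
  O₂: 2483 − 3.5(339.8) = 1294
  N₂: 9342 (inert)
  CO₂: 0 + 2(339.8) = 679.5
  H₂O: 0 + 3(339.8) = 1019
Total out = 128.2 + 1294 + 9342 + 679.5 + 1019 = 12460 mol/min.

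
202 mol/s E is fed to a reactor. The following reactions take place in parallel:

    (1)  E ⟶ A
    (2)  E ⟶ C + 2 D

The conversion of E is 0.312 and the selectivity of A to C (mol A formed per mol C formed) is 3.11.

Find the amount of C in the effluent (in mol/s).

15.3 mol/s

Conversion of E: E consumed = 0.312 × 202 = 63.02 mol/s = 1ξ₁ + 1ξ₂.
Selectivity: 1ξ₁ / (1ξ₂) = 3.11 → ξ₁ = 3.11 ξ₂.
Substitute: (1·3.11 + 1) ξ₂ = 63.02 → ξ₂ = 15.33 mol/s, ξ₁ = 47.69 mol/s.
Outlet amounts (n = n₀ + Σ ν·ξ):
  E: 202 − 1(47.69) − 1(15.33) = 139
  A: 0 + 1(47.69) = 47.69
  C: 0 + 1(15.33) = 15.33
  D: 0 + 2(15.33) = 30.67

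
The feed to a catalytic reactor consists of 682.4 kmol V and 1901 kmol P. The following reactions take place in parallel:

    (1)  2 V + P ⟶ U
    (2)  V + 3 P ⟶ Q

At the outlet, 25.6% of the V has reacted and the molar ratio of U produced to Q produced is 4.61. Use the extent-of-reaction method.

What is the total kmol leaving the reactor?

2370 kmol

Conversion of V: V consumed = 0.256 × 682.4 = 174.7 kmol = 2ξ₁ + 1ξ₂.
Selectivity: 1ξ₁ / (1ξ₂) = 4.61 → ξ₁ = 4.61 ξ₂.
Substitute: (2·4.61 + 1) ξ₂ = 174.7 → ξ₂ = 17.09 kmol, ξ₁ = 78.8 kmol.
Outlet amounts (n = n₀ + Σ ν·ξ):
  V: 682.4 − 2(78.8) − 1(17.09) = 507.7
  P: 1901 − 1(78.8) − 3(17.09) = 1771
  U: 0 + 1(78.8) = 78.8
  Q: 0 + 1(17.09) = 17.09
Total out = 507.7 + 1771 + 78.8 + 17.09 = 2375 kmol.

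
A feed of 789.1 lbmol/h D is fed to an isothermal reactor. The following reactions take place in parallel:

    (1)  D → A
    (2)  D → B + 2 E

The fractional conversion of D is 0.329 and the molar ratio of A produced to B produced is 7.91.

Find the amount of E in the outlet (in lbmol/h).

Conversion of D: D consumed = 0.329 × 789.1 = 259.6 lbmol/h = 1ξ₁ + 1ξ₂.
Selectivity: 1ξ₁ / (1ξ₂) = 7.91 → ξ₁ = 7.91 ξ₂.
Substitute: (1·7.91 + 1) ξ₂ = 259.6 → ξ₂ = 29.14 lbmol/h, ξ₁ = 230.5 lbmol/h.
Outlet amounts (n = n₀ + Σ ν·ξ):
  D: 789.1 − 1(230.5) − 1(29.14) = 529.5
  A: 0 + 1(230.5) = 230.5
  B: 0 + 1(29.14) = 29.14
  E: 0 + 2(29.14) = 58.27

58.3 lbmol/h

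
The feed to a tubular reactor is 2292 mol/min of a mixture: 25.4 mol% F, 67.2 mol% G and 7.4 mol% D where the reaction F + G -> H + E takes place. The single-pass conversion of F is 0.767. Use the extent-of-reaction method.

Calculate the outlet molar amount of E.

447 mol/min

F reacted = 0.767 × 582.2 = 446.5 mol/min; ν_F = −1, so ξ = 446.5/1 = 446.5 mol/min.
Outlet amounts (n = n₀ + ν ξ):
  F: 582.2 − 1(446.5) = 135.6
  G: 1540 − 1(446.5) = 1094
  H: 0 + 1(446.5) = 446.5
  E: 0 + 1(446.5) = 446.5
  D: 169.6 (inert)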